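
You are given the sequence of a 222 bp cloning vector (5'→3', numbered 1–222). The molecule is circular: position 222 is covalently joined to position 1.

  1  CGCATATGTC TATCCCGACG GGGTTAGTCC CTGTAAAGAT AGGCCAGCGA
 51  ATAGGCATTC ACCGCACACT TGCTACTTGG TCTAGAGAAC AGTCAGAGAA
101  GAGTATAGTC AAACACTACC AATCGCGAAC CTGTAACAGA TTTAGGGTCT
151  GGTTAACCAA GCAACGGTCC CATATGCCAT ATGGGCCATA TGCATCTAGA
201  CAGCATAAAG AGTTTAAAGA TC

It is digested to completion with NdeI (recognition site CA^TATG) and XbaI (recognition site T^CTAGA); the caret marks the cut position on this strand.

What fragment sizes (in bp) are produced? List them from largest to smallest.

NdeI sites (CATATG) start at positions 3, 171, 178, 187.
NdeI cuts after base 2 of each site, so after positions 4, 172, 179, 188.
XbaI sites (TCTAGA) start at positions 81, 195.
XbaI cuts after the first base of each site, so after positions 81, 195.
Combined cut positions: 4, 81, 172, 179, 188, 195.
Circular molecule, 6 cuts → 6 fragments:
  5–81 → 77 bp
  82–172 → 91 bp
  173–179 → 7 bp
  180–188 → 9 bp
  189–195 → 7 bp
  196–222 then 1–4 → 27 + 4 = 31 bp
Sorted largest to smallest: 91, 77, 31, 9, 7, 7 bp.

91, 77, 31, 9, 7, 7 bp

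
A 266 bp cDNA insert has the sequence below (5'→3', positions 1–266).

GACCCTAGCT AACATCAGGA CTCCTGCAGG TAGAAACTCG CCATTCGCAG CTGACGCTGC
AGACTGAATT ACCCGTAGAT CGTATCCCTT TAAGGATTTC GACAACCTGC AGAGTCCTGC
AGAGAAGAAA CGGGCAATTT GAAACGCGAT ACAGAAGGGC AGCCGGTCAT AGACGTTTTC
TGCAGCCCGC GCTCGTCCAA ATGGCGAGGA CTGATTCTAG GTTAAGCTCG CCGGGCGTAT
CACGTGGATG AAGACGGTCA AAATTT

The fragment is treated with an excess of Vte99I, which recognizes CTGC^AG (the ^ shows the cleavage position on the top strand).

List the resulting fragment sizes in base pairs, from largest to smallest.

Vte99I sites (CTGCAG) start at positions 24, 57, 107, 117, 180.
Vte99I cuts after base 4 of each site, so after positions 27, 60, 110, 120, 183.
Linear molecule, 5 cuts → 6 fragments:
  1–27 → 27 bp
  28–60 → 33 bp
  61–110 → 50 bp
  111–120 → 10 bp
  121–183 → 63 bp
  184–266 → 83 bp
Sorted largest to smallest: 83, 63, 50, 33, 27, 10 bp.

83, 63, 50, 33, 27, 10 bp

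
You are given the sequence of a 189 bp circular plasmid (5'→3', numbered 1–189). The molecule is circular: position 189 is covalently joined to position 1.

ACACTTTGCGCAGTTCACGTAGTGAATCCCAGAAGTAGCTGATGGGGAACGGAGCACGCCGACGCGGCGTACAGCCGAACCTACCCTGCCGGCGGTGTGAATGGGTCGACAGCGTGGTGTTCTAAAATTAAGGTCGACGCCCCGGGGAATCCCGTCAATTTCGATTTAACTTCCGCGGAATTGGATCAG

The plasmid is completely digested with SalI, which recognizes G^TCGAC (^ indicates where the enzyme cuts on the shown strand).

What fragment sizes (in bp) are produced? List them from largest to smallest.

161, 28 bp

SalI sites (GTCGAC) start at positions 105, 133.
SalI cuts after the first base of each site, so after positions 105, 133.
Circular molecule, 2 cuts → 2 fragments:
  106–133 → 28 bp
  134–189 then 1–105 → 56 + 105 = 161 bp
Sorted largest to smallest: 161, 28 bp.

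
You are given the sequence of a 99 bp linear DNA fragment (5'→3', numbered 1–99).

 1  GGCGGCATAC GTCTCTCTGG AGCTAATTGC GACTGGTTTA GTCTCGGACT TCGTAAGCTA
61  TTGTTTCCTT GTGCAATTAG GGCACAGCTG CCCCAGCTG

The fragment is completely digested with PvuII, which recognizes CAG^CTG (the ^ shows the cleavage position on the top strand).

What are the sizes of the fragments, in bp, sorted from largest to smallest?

PvuII sites (CAGCTG) start at positions 85, 94.
PvuII cuts after base 3 of each site, so after positions 87, 96.
Linear molecule, 2 cuts → 3 fragments:
  1–87 → 87 bp
  88–96 → 9 bp
  97–99 → 3 bp
Sorted largest to smallest: 87, 9, 3 bp.

87, 9, 3 bp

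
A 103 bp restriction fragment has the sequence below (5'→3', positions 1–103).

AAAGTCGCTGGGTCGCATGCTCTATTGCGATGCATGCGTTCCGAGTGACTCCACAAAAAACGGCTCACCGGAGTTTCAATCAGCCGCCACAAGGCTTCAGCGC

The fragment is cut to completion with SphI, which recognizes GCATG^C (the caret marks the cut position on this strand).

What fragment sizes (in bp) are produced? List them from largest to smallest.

67, 19, 17 bp

SphI sites (GCATGC) start at positions 15, 32.
SphI cuts after base 5 of each site (before the last base), so after positions 19, 36.
Linear molecule, 2 cuts → 3 fragments:
  1–19 → 19 bp
  20–36 → 17 bp
  37–103 → 67 bp
Sorted largest to smallest: 67, 19, 17 bp.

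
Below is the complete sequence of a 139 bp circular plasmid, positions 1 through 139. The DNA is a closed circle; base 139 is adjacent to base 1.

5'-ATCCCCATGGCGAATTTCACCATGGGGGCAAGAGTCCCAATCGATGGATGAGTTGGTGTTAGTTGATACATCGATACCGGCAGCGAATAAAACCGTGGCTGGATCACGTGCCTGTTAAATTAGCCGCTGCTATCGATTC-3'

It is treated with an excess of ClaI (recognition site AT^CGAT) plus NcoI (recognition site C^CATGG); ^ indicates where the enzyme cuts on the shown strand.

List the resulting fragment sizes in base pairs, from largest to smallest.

ClaI sites (ATCGAT) start at positions 40, 70, 132.
ClaI cuts after base 2 of each site, so after positions 41, 71, 133.
NcoI sites (CCATGG) start at positions 5, 20.
NcoI cuts after the first base of each site, so after positions 5, 20.
Combined cut positions: 5, 20, 41, 71, 133.
Circular molecule, 5 cuts → 5 fragments:
  6–20 → 15 bp
  21–41 → 21 bp
  42–71 → 30 bp
  72–133 → 62 bp
  134–139 then 1–5 → 6 + 5 = 11 bp
Sorted largest to smallest: 62, 30, 21, 15, 11 bp.

62, 30, 21, 15, 11 bp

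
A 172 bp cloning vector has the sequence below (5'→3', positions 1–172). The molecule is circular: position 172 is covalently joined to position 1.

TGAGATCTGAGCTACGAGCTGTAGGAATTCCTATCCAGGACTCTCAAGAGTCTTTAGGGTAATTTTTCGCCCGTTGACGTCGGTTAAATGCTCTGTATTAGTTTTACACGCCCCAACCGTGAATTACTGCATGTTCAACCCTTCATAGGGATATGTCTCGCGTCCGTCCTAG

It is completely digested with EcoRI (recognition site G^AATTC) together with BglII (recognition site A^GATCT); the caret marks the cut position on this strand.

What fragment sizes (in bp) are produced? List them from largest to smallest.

150, 22 bp

The EcoRI site (GAATTC) starts at position 25.
EcoRI cuts after the first base of each site, so after position 25.
The BglII site (AGATCT) starts at position 3.
BglII cuts after the first base of each site, so after position 3.
Combined cut positions: 3, 25.
Circular molecule, 2 cuts → 2 fragments:
  4–25 → 22 bp
  26–172 then 1–3 → 147 + 3 = 150 bp
Sorted largest to smallest: 150, 22 bp.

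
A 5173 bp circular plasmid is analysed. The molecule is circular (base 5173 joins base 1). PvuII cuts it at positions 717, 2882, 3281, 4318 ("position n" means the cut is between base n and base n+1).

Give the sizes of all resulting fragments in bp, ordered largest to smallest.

2165, 1572, 1037, 399 bp

Circular molecule, 4 cuts → 4 fragments:
  2882 − 717 = 2165 bp
  3281 − 2882 = 399 bp
  4318 − 3281 = 1037 bp
  wrap: 5173 − 4318 + 717 = 1572 bp
Sorted largest to smallest: 2165, 1572, 1037, 399 bp.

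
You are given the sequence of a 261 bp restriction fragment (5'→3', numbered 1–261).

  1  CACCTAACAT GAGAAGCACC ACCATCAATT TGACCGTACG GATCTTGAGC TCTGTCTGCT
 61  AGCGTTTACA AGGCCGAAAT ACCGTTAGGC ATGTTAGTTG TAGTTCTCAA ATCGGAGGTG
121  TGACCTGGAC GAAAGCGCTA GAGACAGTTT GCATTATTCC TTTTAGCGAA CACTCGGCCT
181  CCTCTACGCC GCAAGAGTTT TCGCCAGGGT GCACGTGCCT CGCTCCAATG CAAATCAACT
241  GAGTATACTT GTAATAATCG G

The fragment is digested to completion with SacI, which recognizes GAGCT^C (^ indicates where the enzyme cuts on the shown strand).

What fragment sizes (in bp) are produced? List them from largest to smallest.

210, 51 bp

The SacI site (GAGCTC) starts at position 47.
SacI cuts after base 5 of each site (before the last base), so after position 51.
Linear molecule, 1 cut → 2 fragments:
  1–51 → 51 bp
  52–261 → 210 bp
Sorted largest to smallest: 210, 51 bp.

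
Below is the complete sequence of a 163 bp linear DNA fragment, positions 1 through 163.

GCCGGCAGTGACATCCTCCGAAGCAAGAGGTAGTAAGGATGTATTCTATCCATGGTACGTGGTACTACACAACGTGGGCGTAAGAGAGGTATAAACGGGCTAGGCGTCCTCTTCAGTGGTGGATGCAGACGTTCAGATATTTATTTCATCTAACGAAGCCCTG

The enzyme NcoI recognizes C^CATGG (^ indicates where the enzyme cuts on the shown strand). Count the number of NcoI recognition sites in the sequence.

1

CCATGG occurs starting at position 50.
NcoI cuts at 1 site.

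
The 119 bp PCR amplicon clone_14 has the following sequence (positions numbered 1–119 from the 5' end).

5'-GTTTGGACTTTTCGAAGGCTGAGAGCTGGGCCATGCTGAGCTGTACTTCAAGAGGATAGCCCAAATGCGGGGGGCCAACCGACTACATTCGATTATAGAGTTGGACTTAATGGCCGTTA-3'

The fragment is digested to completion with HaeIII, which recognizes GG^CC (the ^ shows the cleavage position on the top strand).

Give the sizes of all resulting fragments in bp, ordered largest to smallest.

44, 39, 30, 6 bp

HaeIII sites (GGCC) start at positions 29, 73, 112.
HaeIII cuts after base 2 of each site, so after positions 30, 74, 113.
Linear molecule, 3 cuts → 4 fragments:
  1–30 → 30 bp
  31–74 → 44 bp
  75–113 → 39 bp
  114–119 → 6 bp
Sorted largest to smallest: 44, 39, 30, 6 bp.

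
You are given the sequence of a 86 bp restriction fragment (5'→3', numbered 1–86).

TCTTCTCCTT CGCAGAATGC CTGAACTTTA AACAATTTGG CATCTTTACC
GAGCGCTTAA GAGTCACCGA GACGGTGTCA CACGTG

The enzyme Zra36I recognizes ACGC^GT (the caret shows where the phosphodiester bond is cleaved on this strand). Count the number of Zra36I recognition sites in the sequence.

No occurrence of ACGCGT is present in the sequence.
Zra36I does not cut: 0 sites.

0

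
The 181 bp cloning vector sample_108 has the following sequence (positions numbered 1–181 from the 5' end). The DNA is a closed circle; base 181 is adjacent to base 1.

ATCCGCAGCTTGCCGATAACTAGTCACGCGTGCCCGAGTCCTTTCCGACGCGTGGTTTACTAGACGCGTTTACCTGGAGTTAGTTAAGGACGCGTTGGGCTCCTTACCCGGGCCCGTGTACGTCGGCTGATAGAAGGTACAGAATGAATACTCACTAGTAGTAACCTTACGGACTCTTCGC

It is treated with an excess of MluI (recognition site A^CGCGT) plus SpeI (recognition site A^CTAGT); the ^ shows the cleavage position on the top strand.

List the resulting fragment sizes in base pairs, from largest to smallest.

MluI sites (ACGCGT) start at positions 26, 48, 64, 90.
MluI cuts after the first base of each site, so after positions 26, 48, 64, 90.
SpeI sites (ACTAGT) start at positions 19, 154.
SpeI cuts after the first base of each site, so after positions 19, 154.
Combined cut positions: 19, 26, 48, 64, 90, 154.
Circular molecule, 6 cuts → 6 fragments:
  20–26 → 7 bp
  27–48 → 22 bp
  49–64 → 16 bp
  65–90 → 26 bp
  91–154 → 64 bp
  155–181 then 1–19 → 27 + 19 = 46 bp
Sorted largest to smallest: 64, 46, 26, 22, 16, 7 bp.

64, 46, 26, 22, 16, 7 bp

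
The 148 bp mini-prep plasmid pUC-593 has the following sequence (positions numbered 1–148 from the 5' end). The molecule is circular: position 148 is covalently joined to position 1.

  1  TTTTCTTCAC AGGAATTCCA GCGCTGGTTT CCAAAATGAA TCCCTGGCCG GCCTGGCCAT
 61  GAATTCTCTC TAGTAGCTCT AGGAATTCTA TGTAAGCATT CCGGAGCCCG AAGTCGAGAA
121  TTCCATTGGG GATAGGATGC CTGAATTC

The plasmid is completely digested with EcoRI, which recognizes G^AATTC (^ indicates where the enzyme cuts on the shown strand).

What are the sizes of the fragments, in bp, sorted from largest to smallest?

48, 35, 25, 22, 18 bp

EcoRI sites (GAATTC) start at positions 13, 61, 83, 118, 143.
EcoRI cuts after the first base of each site, so after positions 13, 61, 83, 118, 143.
Circular molecule, 5 cuts → 5 fragments:
  14–61 → 48 bp
  62–83 → 22 bp
  84–118 → 35 bp
  119–143 → 25 bp
  144–148 then 1–13 → 5 + 13 = 18 bp
Sorted largest to smallest: 48, 35, 25, 22, 18 bp.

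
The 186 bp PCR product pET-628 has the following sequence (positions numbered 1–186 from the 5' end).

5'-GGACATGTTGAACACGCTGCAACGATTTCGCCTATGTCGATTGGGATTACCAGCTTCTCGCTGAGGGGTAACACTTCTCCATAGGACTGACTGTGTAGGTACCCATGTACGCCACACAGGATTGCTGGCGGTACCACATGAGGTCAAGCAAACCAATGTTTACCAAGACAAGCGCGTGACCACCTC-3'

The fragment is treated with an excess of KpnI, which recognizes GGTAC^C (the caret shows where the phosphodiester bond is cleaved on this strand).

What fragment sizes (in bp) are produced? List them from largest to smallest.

KpnI sites (GGTACC) start at positions 98, 130.
KpnI cuts after base 5 of each site (before the last base), so after positions 102, 134.
Linear molecule, 2 cuts → 3 fragments:
  1–102 → 102 bp
  103–134 → 32 bp
  135–186 → 52 bp
Sorted largest to smallest: 102, 52, 32 bp.

102, 52, 32 bp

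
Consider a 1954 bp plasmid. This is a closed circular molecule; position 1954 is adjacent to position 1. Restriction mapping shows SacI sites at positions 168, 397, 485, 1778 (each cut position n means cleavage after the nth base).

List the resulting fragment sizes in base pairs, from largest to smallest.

1293, 344, 229, 88 bp

Circular molecule, 4 cuts → 4 fragments:
  397 − 168 = 229 bp
  485 − 397 = 88 bp
  1778 − 485 = 1293 bp
  wrap: 1954 − 1778 + 168 = 344 bp
Sorted largest to smallest: 1293, 344, 229, 88 bp.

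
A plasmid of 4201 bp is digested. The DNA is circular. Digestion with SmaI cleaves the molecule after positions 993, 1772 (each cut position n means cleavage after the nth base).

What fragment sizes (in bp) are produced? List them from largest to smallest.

Circular molecule, 2 cuts → 2 fragments:
  1772 − 993 = 779 bp
  wrap: 4201 − 1772 + 993 = 3422 bp
Sorted largest to smallest: 3422, 779 bp.

3422, 779 bp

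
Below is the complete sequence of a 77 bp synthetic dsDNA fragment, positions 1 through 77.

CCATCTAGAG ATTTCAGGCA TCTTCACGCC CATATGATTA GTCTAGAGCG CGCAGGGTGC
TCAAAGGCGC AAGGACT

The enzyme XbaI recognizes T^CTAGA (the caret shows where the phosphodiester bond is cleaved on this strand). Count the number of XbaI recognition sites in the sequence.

TCTAGA occurs starting at positions 4, 42.
XbaI cuts at 2 sites.

2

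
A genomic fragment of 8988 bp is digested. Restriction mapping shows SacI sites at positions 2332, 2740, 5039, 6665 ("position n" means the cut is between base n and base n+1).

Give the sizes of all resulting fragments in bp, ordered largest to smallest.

Linear molecule, 4 cuts → 5 fragments:
  2332 − 0 = 2332 bp
  2740 − 2332 = 408 bp
  5039 − 2740 = 2299 bp
  6665 − 5039 = 1626 bp
  8988 − 6665 = 2323 bp
Sorted largest to smallest: 2332, 2323, 2299, 1626, 408 bp.

2332, 2323, 2299, 1626, 408 bp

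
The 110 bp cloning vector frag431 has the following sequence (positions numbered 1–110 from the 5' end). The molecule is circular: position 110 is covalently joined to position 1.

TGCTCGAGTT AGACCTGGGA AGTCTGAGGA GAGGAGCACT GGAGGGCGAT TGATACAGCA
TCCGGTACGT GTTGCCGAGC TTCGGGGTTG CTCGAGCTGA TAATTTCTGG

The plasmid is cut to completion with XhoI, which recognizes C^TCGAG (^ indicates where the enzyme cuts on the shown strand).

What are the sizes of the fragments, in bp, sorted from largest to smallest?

XhoI sites (CTCGAG) start at positions 3, 91.
XhoI cuts after the first base of each site, so after positions 3, 91.
Circular molecule, 2 cuts → 2 fragments:
  4–91 → 88 bp
  92–110 then 1–3 → 19 + 3 = 22 bp
Sorted largest to smallest: 88, 22 bp.

88, 22 bp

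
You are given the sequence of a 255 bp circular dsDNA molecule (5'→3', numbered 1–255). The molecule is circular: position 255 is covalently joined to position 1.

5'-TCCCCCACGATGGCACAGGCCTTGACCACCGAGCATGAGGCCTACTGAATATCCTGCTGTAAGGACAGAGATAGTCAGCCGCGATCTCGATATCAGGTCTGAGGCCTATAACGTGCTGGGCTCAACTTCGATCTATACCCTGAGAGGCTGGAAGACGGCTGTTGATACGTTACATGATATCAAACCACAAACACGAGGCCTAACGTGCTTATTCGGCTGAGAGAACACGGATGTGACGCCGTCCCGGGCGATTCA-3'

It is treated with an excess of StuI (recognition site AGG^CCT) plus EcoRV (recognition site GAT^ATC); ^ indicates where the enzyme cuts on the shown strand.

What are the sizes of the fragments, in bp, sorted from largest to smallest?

76, 74, 51, 21, 20, 13 bp

StuI sites (AGGCCT) start at positions 17, 38, 102, 196.
StuI cuts after base 3 of each site, so after positions 19, 40, 104, 198.
EcoRV sites (GATATC) start at positions 89, 176.
EcoRV cuts after base 3 of each site, so after positions 91, 178.
Combined cut positions: 19, 40, 91, 104, 178, 198.
Circular molecule, 6 cuts → 6 fragments:
  20–40 → 21 bp
  41–91 → 51 bp
  92–104 → 13 bp
  105–178 → 74 bp
  179–198 → 20 bp
  199–255 then 1–19 → 57 + 19 = 76 bp
Sorted largest to smallest: 76, 74, 51, 21, 20, 13 bp.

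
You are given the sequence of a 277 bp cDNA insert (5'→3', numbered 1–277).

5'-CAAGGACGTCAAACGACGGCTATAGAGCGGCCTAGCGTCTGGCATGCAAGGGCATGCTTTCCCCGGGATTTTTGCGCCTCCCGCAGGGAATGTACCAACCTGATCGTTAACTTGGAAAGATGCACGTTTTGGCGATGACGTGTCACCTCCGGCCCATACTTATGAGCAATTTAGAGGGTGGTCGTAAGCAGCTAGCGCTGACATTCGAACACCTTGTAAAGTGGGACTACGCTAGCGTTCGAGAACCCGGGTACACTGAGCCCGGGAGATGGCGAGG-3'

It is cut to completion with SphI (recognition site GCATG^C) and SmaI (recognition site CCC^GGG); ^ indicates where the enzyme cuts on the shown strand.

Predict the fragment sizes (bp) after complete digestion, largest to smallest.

184, 46, 15, 14, 10, 8 bp

SphI sites (GCATGC) start at positions 42, 52.
SphI cuts after base 5 of each site (before the last base), so after positions 46, 56.
SmaI sites (CCCGGG) start at positions 62, 246, 261.
SmaI cuts after base 3 of each site, so after positions 64, 248, 263.
Combined cut positions: 46, 56, 64, 248, 263.
Linear molecule, 5 cuts → 6 fragments:
  1–46 → 46 bp
  47–56 → 10 bp
  57–64 → 8 bp
  65–248 → 184 bp
  249–263 → 15 bp
  264–277 → 14 bp
Sorted largest to smallest: 184, 46, 15, 14, 10, 8 bp.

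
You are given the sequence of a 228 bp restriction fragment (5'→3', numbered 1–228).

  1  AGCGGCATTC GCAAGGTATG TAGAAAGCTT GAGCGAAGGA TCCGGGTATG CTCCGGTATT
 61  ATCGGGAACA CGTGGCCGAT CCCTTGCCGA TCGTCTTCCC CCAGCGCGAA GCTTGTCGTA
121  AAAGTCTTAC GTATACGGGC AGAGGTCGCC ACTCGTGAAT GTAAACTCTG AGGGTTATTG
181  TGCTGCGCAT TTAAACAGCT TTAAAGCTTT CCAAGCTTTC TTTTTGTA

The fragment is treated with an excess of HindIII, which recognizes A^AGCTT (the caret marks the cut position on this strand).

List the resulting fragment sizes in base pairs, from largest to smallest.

95, 84, 25, 15, 9 bp

HindIII sites (AAGCTT) start at positions 25, 109, 204, 213.
HindIII cuts after the first base of each site, so after positions 25, 109, 204, 213.
Linear molecule, 4 cuts → 5 fragments:
  1–25 → 25 bp
  26–109 → 84 bp
  110–204 → 95 bp
  205–213 → 9 bp
  214–228 → 15 bp
Sorted largest to smallest: 95, 84, 25, 15, 9 bp.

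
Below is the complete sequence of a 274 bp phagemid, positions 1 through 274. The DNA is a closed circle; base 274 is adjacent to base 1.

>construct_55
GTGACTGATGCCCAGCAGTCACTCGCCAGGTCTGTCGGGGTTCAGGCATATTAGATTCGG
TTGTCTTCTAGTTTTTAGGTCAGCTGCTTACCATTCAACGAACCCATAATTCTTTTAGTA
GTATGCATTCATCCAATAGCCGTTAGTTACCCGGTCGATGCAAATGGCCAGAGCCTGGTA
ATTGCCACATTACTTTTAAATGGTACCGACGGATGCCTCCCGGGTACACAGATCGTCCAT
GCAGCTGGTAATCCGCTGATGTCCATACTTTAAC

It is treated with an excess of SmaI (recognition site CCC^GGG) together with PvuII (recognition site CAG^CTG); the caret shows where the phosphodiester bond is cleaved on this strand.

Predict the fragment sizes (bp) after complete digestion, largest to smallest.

138, 113, 23 bp

The SmaI site (CCCGGG) starts at position 219.
SmaI cuts after base 3 of each site, so after position 221.
PvuII sites (CAGCTG) start at positions 81, 242.
PvuII cuts after base 3 of each site, so after positions 83, 244.
Combined cut positions: 83, 221, 244.
Circular molecule, 3 cuts → 3 fragments:
  84–221 → 138 bp
  222–244 → 23 bp
  245–274 then 1–83 → 30 + 83 = 113 bp
Sorted largest to smallest: 138, 113, 23 bp.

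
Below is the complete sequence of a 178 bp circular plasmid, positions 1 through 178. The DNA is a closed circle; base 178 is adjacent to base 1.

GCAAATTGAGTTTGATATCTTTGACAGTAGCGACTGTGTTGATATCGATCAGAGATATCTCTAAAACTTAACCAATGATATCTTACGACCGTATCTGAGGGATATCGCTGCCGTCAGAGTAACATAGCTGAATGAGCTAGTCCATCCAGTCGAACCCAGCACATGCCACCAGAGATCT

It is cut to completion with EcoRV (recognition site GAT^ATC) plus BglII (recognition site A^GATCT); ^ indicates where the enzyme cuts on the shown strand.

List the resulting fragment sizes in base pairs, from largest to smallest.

EcoRV sites (GATATC) start at positions 14, 41, 54, 77, 101.
EcoRV cuts after base 3 of each site, so after positions 16, 43, 56, 79, 103.
The BglII site (AGATCT) starts at position 173.
BglII cuts after the first base of each site, so after position 173.
Combined cut positions: 16, 43, 56, 79, 103, 173.
Circular molecule, 6 cuts → 6 fragments:
  17–43 → 27 bp
  44–56 → 13 bp
  57–79 → 23 bp
  80–103 → 24 bp
  104–173 → 70 bp
  174–178 then 1–16 → 5 + 16 = 21 bp
Sorted largest to smallest: 70, 27, 24, 23, 21, 13 bp.

70, 27, 24, 23, 21, 13 bp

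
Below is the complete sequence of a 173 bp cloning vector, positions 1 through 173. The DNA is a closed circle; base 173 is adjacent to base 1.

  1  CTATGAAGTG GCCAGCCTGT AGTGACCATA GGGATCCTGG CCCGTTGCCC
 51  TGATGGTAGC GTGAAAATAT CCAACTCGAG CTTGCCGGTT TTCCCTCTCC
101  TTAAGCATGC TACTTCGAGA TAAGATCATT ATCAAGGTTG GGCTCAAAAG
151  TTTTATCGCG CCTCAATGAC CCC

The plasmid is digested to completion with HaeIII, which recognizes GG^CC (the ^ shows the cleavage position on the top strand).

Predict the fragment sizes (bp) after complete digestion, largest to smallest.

HaeIII sites (GGCC) start at positions 10, 39.
HaeIII cuts after base 2 of each site, so after positions 11, 40.
Circular molecule, 2 cuts → 2 fragments:
  12–40 → 29 bp
  41–173 then 1–11 → 133 + 11 = 144 bp
Sorted largest to smallest: 144, 29 bp.

144, 29 bp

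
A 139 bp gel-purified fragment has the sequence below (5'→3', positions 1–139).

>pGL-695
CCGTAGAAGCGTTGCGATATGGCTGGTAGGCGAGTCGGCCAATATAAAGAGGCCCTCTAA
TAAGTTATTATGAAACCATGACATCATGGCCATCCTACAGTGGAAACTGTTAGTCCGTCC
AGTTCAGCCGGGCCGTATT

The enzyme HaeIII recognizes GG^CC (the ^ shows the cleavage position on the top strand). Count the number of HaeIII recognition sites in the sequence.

4

GGCC occurs starting at positions 37, 51, 88, 131.
HaeIII cuts at 4 sites.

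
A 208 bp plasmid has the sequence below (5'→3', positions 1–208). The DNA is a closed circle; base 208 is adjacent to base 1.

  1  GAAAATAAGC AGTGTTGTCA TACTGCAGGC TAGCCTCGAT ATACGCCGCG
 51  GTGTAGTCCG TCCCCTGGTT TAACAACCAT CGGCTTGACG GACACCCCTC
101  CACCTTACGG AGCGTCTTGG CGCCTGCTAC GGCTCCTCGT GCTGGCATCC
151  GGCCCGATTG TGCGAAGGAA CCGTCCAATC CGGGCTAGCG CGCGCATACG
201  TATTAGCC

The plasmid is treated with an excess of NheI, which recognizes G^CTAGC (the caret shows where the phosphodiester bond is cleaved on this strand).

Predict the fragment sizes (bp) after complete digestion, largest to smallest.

155, 53 bp

NheI sites (GCTAGC) start at positions 29, 184.
NheI cuts after the first base of each site, so after positions 29, 184.
Circular molecule, 2 cuts → 2 fragments:
  30–184 → 155 bp
  185–208 then 1–29 → 24 + 29 = 53 bp
Sorted largest to smallest: 155, 53 bp.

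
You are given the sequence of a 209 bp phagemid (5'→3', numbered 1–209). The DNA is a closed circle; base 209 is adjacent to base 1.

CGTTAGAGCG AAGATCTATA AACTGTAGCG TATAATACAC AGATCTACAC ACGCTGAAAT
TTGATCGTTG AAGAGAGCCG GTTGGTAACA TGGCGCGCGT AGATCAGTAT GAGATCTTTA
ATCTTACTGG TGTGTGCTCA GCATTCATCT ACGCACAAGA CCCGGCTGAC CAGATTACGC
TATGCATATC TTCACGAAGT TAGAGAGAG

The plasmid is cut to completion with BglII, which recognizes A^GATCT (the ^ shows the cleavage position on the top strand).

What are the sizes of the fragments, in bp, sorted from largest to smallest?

BglII sites (AGATCT) start at positions 12, 41, 112.
BglII cuts after the first base of each site, so after positions 12, 41, 112.
Circular molecule, 3 cuts → 3 fragments:
  13–41 → 29 bp
  42–112 → 71 bp
  113–209 then 1–12 → 97 + 12 = 109 bp
Sorted largest to smallest: 109, 71, 29 bp.

109, 71, 29 bp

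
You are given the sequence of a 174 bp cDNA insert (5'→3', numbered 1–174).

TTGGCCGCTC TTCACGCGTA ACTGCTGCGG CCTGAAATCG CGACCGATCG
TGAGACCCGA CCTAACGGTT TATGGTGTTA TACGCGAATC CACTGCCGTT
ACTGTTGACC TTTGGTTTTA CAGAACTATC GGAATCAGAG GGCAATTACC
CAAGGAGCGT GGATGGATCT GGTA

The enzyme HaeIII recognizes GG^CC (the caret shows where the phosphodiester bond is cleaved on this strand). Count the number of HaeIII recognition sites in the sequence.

GGCC occurs starting at positions 3, 29.
HaeIII cuts at 2 sites.

2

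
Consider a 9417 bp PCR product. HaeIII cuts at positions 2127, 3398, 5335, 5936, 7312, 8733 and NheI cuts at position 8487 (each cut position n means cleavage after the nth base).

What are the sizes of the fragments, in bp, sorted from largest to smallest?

Combined cut positions (sorted): 2127, 3398, 5335, 5936, 7312, 8487, 8733.
Linear molecule, 7 cuts → 8 fragments:
  2127 − 0 = 2127 bp
  3398 − 2127 = 1271 bp
  5335 − 3398 = 1937 bp
  5936 − 5335 = 601 bp
  7312 − 5936 = 1376 bp
  8487 − 7312 = 1175 bp
  8733 − 8487 = 246 bp
  9417 − 8733 = 684 bp
Sorted largest to smallest: 2127, 1937, 1376, 1271, 1175, 684, 601, 246 bp.

2127, 1937, 1376, 1271, 1175, 684, 601, 246 bp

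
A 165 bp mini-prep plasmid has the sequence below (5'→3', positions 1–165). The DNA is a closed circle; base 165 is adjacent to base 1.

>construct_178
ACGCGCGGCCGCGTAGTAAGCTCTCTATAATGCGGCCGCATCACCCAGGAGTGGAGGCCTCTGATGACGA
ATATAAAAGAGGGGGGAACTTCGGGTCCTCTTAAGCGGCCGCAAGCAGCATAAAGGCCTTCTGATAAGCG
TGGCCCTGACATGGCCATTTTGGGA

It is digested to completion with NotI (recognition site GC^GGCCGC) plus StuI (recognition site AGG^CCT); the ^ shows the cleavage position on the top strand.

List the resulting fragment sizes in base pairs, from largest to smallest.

49, 45, 27, 24, 20 bp

NotI sites (GCGGCCGC) start at positions 5, 32, 105.
NotI cuts after base 2 of each site, so after positions 6, 33, 106.
StuI sites (AGGCCT) start at positions 55, 124.
StuI cuts after base 3 of each site, so after positions 57, 126.
Combined cut positions: 6, 33, 57, 106, 126.
Circular molecule, 5 cuts → 5 fragments:
  7–33 → 27 bp
  34–57 → 24 bp
  58–106 → 49 bp
  107–126 → 20 bp
  127–165 then 1–6 → 39 + 6 = 45 bp
Sorted largest to smallest: 49, 45, 27, 24, 20 bp.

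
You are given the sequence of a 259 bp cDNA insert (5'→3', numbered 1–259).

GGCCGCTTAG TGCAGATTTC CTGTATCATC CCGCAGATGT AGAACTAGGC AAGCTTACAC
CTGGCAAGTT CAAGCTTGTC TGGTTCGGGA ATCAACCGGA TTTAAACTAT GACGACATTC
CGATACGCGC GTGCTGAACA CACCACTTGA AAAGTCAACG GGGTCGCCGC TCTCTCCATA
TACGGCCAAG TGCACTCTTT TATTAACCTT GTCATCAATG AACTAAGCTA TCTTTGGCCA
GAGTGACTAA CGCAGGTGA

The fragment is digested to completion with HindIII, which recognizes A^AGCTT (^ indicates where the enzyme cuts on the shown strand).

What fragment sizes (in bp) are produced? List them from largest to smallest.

HindIII sites (AAGCTT) start at positions 51, 72.
HindIII cuts after the first base of each site, so after positions 51, 72.
Linear molecule, 2 cuts → 3 fragments:
  1–51 → 51 bp
  52–72 → 21 bp
  73–259 → 187 bp
Sorted largest to smallest: 187, 51, 21 bp.

187, 51, 21 bp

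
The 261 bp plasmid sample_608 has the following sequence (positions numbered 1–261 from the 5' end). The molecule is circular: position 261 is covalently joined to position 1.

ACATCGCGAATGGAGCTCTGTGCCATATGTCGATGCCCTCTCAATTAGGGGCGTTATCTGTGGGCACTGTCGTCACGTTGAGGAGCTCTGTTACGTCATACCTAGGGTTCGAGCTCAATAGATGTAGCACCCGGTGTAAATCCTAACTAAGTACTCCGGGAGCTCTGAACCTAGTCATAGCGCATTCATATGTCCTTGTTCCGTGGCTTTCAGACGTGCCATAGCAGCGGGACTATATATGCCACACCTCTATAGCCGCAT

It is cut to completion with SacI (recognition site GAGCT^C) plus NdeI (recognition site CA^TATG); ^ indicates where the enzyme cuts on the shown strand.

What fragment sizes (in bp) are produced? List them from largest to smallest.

SacI sites (GAGCTC) start at positions 13, 83, 111, 160.
SacI cuts after base 5 of each site (before the last base), so after positions 17, 87, 115, 164.
NdeI sites (CATATG) start at positions 24, 187.
NdeI cuts after base 2 of each site, so after positions 25, 188.
Combined cut positions: 17, 25, 87, 115, 164, 188.
Circular molecule, 6 cuts → 6 fragments:
  18–25 → 8 bp
  26–87 → 62 bp
  88–115 → 28 bp
  116–164 → 49 bp
  165–188 → 24 bp
  189–261 then 1–17 → 73 + 17 = 90 bp
Sorted largest to smallest: 90, 62, 49, 28, 24, 8 bp.

90, 62, 49, 28, 24, 8 bp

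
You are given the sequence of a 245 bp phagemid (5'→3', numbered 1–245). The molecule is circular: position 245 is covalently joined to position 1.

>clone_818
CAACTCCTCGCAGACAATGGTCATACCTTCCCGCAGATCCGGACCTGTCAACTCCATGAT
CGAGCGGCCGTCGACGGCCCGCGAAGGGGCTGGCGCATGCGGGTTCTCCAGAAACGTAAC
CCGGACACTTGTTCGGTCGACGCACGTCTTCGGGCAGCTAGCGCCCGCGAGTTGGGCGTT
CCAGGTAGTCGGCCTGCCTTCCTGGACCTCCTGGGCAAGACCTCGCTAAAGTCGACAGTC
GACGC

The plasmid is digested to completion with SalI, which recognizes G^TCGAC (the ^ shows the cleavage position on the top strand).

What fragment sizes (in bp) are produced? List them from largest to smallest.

95, 77, 66, 7 bp

SalI sites (GTCGAC) start at positions 70, 136, 231, 238.
SalI cuts after the first base of each site, so after positions 70, 136, 231, 238.
Circular molecule, 4 cuts → 4 fragments:
  71–136 → 66 bp
  137–231 → 95 bp
  232–238 → 7 bp
  239–245 then 1–70 → 7 + 70 = 77 bp
Sorted largest to smallest: 95, 77, 66, 7 bp.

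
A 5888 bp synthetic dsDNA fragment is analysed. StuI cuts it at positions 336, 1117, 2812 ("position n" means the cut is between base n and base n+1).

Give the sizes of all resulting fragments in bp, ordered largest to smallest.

Linear molecule, 3 cuts → 4 fragments:
  336 − 0 = 336 bp
  1117 − 336 = 781 bp
  2812 − 1117 = 1695 bp
  5888 − 2812 = 3076 bp
Sorted largest to smallest: 3076, 1695, 781, 336 bp.

3076, 1695, 781, 336 bp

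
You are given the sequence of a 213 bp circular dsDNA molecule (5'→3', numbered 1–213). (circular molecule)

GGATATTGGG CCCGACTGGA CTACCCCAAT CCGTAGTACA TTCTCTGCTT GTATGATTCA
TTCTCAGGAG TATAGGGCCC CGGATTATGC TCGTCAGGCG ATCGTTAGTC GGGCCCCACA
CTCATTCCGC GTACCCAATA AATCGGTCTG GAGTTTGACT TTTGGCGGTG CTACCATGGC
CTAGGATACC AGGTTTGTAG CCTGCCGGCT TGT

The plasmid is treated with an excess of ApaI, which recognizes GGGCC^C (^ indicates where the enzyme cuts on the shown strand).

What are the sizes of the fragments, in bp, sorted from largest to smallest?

ApaI sites (GGGCCC) start at positions 8, 75, 111.
ApaI cuts after base 5 of each site (before the last base), so after positions 12, 79, 115.
Circular molecule, 3 cuts → 3 fragments:
  13–79 → 67 bp
  80–115 → 36 bp
  116–213 then 1–12 → 98 + 12 = 110 bp
Sorted largest to smallest: 110, 67, 36 bp.

110, 67, 36 bp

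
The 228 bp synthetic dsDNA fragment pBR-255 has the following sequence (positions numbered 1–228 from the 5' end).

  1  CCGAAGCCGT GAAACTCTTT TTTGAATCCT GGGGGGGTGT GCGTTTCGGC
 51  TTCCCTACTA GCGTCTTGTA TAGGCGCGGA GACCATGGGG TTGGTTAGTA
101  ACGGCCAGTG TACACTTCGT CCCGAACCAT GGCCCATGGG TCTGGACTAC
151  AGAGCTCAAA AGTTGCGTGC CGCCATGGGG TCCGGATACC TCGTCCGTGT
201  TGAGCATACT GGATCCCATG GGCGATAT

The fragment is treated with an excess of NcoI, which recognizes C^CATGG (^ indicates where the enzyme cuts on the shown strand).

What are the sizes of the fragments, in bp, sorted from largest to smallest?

83, 44, 43, 39, 12, 7 bp

NcoI sites (CCATGG) start at positions 83, 127, 134, 173, 216.
NcoI cuts after the first base of each site, so after positions 83, 127, 134, 173, 216.
Linear molecule, 5 cuts → 6 fragments:
  1–83 → 83 bp
  84–127 → 44 bp
  128–134 → 7 bp
  135–173 → 39 bp
  174–216 → 43 bp
  217–228 → 12 bp
Sorted largest to smallest: 83, 44, 43, 39, 12, 7 bp.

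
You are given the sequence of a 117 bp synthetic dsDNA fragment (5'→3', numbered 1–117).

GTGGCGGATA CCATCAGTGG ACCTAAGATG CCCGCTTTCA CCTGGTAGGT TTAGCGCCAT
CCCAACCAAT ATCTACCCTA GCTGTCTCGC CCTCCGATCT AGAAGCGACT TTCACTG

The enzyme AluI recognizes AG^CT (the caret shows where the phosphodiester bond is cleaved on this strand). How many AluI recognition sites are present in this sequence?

1

AGCT occurs starting at position 80.
AluI cuts at 1 site.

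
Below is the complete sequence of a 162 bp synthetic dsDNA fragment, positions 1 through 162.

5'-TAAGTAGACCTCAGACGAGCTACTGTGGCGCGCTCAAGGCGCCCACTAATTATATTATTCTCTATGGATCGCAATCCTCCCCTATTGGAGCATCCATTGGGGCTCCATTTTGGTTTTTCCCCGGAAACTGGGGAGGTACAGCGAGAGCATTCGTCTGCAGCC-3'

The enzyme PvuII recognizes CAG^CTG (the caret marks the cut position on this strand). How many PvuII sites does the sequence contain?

0

No occurrence of CAGCTG is present in the sequence.
PvuII does not cut: 0 sites.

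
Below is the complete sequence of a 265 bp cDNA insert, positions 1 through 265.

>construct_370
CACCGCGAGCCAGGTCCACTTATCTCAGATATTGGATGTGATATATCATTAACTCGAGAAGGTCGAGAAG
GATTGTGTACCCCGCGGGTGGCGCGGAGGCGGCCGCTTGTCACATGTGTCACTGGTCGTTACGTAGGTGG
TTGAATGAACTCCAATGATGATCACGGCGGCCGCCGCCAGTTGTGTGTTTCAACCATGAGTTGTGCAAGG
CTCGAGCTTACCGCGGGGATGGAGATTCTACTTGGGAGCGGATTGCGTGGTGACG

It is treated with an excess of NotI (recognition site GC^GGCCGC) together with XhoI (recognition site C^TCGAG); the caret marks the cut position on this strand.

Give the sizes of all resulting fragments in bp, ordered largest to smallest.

NotI sites (GCGGCCGC) start at positions 99, 167.
NotI cuts after base 2 of each site, so after positions 100, 168.
XhoI sites (CTCGAG) start at positions 53, 211.
XhoI cuts after the first base of each site, so after positions 53, 211.
Combined cut positions: 53, 100, 168, 211.
Linear molecule, 4 cuts → 5 fragments:
  1–53 → 53 bp
  54–100 → 47 bp
  101–168 → 68 bp
  169–211 → 43 bp
  212–265 → 54 bp
Sorted largest to smallest: 68, 54, 53, 47, 43 bp.

68, 54, 53, 47, 43 bp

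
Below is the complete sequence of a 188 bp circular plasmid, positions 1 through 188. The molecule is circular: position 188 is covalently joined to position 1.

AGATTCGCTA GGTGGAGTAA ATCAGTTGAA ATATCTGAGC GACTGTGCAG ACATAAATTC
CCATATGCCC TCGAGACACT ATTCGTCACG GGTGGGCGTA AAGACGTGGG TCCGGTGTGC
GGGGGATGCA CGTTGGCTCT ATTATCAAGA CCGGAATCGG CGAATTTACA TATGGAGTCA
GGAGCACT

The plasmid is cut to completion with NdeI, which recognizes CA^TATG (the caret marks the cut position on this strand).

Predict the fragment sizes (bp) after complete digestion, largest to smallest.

107, 81 bp

NdeI sites (CATATG) start at positions 62, 169.
NdeI cuts after base 2 of each site, so after positions 63, 170.
Circular molecule, 2 cuts → 2 fragments:
  64–170 → 107 bp
  171–188 then 1–63 → 18 + 63 = 81 bp
Sorted largest to smallest: 107, 81 bp.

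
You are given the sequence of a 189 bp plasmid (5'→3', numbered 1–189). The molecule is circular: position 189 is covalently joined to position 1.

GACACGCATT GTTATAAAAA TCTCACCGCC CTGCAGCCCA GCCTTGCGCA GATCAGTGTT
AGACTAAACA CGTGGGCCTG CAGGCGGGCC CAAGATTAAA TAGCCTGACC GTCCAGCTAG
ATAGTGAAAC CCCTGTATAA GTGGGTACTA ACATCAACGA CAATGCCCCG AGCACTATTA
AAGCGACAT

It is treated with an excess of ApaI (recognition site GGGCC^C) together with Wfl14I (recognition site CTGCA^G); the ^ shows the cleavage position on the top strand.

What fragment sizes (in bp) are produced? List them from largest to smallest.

134, 47, 8 bp

The ApaI site (GGGCCC) starts at position 86.
ApaI cuts after base 5 of each site (before the last base), so after position 90.
Wfl14I sites (CTGCAG) start at positions 31, 78.
Wfl14I cuts after base 5 of each site (before the last base), so after positions 35, 82.
Combined cut positions: 35, 82, 90.
Circular molecule, 3 cuts → 3 fragments:
  36–82 → 47 bp
  83–90 → 8 bp
  91–189 then 1–35 → 99 + 35 = 134 bp
Sorted largest to smallest: 134, 47, 8 bp.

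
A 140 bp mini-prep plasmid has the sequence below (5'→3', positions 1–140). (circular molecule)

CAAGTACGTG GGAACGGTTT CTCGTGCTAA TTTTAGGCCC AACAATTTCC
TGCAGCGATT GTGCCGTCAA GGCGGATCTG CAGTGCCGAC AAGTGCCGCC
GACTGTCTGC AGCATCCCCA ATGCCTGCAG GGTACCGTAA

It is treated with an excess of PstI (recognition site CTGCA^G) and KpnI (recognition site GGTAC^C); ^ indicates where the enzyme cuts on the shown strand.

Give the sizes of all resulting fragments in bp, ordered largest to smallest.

59, 29, 28, 18, 6 bp

PstI sites (CTGCAG) start at positions 50, 78, 107, 125.
PstI cuts after base 5 of each site (before the last base), so after positions 54, 82, 111, 129.
The KpnI site (GGTACC) starts at position 131.
KpnI cuts after base 5 of each site (before the last base), so after position 135.
Combined cut positions: 54, 82, 111, 129, 135.
Circular molecule, 5 cuts → 5 fragments:
  55–82 → 28 bp
  83–111 → 29 bp
  112–129 → 18 bp
  130–135 → 6 bp
  136–140 then 1–54 → 5 + 54 = 59 bp
Sorted largest to smallest: 59, 29, 28, 18, 6 bp.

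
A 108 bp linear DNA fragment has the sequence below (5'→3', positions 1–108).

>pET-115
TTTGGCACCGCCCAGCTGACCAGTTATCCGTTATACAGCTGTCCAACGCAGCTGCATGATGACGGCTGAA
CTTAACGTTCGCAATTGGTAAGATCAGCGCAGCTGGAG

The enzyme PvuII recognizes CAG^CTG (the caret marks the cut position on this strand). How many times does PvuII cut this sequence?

CAGCTG occurs starting at positions 13, 36, 49, 100.
PvuII cuts at 4 sites.

4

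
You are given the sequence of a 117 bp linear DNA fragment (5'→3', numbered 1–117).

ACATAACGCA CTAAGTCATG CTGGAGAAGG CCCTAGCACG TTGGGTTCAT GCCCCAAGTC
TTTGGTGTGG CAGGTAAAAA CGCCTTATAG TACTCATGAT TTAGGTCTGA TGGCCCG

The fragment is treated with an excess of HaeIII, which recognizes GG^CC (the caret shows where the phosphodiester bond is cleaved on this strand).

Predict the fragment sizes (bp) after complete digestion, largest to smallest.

83, 30, 4 bp

HaeIII sites (GGCC) start at positions 29, 112.
HaeIII cuts after base 2 of each site, so after positions 30, 113.
Linear molecule, 2 cuts → 3 fragments:
  1–30 → 30 bp
  31–113 → 83 bp
  114–117 → 4 bp
Sorted largest to smallest: 83, 30, 4 bp.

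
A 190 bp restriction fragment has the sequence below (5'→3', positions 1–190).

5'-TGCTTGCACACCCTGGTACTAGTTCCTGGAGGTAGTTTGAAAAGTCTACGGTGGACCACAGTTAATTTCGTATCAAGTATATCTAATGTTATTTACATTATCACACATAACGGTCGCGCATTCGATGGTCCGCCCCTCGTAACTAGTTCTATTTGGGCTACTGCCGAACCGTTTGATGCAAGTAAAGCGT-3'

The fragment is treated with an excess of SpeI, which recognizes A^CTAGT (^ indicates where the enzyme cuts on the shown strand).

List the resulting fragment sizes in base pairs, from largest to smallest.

124, 48, 18 bp

SpeI sites (ACTAGT) start at positions 18, 142.
SpeI cuts after the first base of each site, so after positions 18, 142.
Linear molecule, 2 cuts → 3 fragments:
  1–18 → 18 bp
  19–142 → 124 bp
  143–190 → 48 bp
Sorted largest to smallest: 124, 48, 18 bp.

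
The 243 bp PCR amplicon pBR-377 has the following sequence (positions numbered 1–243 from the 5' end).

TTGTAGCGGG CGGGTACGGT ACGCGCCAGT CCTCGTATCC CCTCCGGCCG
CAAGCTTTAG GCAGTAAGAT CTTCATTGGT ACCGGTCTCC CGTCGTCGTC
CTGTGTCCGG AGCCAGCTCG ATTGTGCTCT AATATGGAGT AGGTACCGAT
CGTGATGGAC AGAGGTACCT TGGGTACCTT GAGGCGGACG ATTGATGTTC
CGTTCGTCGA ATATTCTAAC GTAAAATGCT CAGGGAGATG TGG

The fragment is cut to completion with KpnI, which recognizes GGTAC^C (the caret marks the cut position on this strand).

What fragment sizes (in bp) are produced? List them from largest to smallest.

KpnI sites (GGTACC) start at positions 78, 142, 164, 173.
KpnI cuts after base 5 of each site (before the last base), so after positions 82, 146, 168, 177.
Linear molecule, 4 cuts → 5 fragments:
  1–82 → 82 bp
  83–146 → 64 bp
  147–168 → 22 bp
  169–177 → 9 bp
  178–243 → 66 bp
Sorted largest to smallest: 82, 66, 64, 22, 9 bp.

82, 66, 64, 22, 9 bp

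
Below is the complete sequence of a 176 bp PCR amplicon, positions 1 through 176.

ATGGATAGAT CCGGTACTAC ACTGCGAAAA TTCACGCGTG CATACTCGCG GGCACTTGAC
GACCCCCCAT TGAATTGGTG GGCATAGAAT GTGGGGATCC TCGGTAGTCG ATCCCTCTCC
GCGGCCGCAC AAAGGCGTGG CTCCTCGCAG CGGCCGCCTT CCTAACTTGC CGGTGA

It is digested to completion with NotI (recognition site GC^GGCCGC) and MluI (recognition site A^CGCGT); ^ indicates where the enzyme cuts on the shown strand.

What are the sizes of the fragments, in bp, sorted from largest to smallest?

NotI sites (GCGGCCGC) start at positions 121, 150.
NotI cuts after base 2 of each site, so after positions 122, 151.
The MluI site (ACGCGT) starts at position 34.
MluI cuts after the first base of each site, so after position 34.
Combined cut positions: 34, 122, 151.
Linear molecule, 3 cuts → 4 fragments:
  1–34 → 34 bp
  35–122 → 88 bp
  123–151 → 29 bp
  152–176 → 25 bp
Sorted largest to smallest: 88, 34, 29, 25 bp.

88, 34, 29, 25 bp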